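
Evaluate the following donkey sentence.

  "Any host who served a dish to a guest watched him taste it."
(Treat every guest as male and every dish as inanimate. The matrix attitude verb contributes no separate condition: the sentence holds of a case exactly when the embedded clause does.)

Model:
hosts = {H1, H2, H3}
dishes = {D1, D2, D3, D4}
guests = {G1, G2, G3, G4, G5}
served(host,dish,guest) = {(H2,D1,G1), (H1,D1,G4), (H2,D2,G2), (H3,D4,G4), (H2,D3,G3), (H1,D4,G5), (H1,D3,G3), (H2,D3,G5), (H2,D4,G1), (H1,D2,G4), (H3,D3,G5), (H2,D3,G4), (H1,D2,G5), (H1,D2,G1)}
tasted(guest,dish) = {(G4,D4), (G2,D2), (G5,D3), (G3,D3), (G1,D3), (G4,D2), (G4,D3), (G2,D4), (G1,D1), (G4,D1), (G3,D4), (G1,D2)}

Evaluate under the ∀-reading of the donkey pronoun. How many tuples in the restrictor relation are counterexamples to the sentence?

3

"him" takes "a guest" as antecedent and "it" takes "a dish"; both are donkey pronouns co-varying with the restrictor.
Strong reading: for every (h,d,g) with served(h,d,g), tasted(g,d).
Restrictor triples: (H1,D1,G4)→tasted(G4,D1) ✓  (H1,D2,G1)→tasted(G1,D2) ✓  (H1,D2,G4)→tasted(G4,D2) ✓  (H1,D2,G5)→tasted(G5,D2) ✗  (H1,D3,G3)→tasted(G3,D3) ✓  (H1,D4,G5)→tasted(G5,D4) ✗  (H2,D1,G1)→tasted(G1,D1) ✓  (H2,D2,G2)→tasted(G2,D2) ✓  (H2,D3,G3)→tasted(G3,D3) ✓  (H2,D3,G4)→tasted(G4,D3) ✓  (H2,D3,G5)→tasted(G5,D3) ✓  (H2,D4,G1)→tasted(G1,D4) ✗  (H3,D3,G5)→tasted(G5,D3) ✓  (H3,D4,G4)→tasted(G4,D4) ✓
Counterexamples (restrictor triples failing the scope): 3.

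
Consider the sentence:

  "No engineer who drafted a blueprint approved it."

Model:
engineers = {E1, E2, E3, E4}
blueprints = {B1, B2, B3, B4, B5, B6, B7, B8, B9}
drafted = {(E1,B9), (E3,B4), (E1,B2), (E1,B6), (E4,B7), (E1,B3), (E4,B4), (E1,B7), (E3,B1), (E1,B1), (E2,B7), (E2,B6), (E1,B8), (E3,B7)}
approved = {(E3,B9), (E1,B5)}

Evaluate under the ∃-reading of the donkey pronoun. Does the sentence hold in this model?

"it" takes "a blueprint" as antecedent — a donkey pronoun bound across the clause boundary.
Truth condition: for no (e,b) with drafted(e,b) does approved(e,b) hold.
Restrictor pairs — does the scope hold? (E1,B1):fails  (E1,B2):fails  (E1,B3):fails  (E1,B6):fails  (E1,B7):fails  (E1,B8):fails  (E1,B9):fails  (E2,B6):fails  (E2,B7):fails  (E3,B1):fails  (E3,B4):fails  (E3,B7):fails  (E4,B4):fails  (E4,B7):fails
Scope holds for no restrictor pair, so the sentence is true.

True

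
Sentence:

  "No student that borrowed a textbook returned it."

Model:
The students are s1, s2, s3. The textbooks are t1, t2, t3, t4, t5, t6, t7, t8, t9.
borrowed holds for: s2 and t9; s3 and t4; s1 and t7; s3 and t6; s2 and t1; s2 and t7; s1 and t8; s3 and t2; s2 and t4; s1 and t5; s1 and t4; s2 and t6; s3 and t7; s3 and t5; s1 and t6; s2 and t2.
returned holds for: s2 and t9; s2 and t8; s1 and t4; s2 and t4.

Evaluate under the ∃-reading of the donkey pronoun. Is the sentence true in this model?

"it" takes "a textbook" as antecedent — a donkey pronoun bound across the clause boundary.
Truth condition: for no (s,t) with borrowed(s,t) does returned(s,t) hold.
Restrictor pairs — does the scope hold? (s1,t4):holds  (s1,t5):fails  (s1,t6):fails  (s1,t7):fails  (s1,t8):fails  (s2,t1):fails  (s2,t2):fails  (s2,t4):holds  (s2,t6):fails  (s2,t7):fails  (s2,t9):holds  (s3,t2):fails  (s3,t4):fails  (s3,t5):fails  (s3,t6):fails  (s3,t7):fails
Scope holds for 3 pair(s), so the sentence is false.

False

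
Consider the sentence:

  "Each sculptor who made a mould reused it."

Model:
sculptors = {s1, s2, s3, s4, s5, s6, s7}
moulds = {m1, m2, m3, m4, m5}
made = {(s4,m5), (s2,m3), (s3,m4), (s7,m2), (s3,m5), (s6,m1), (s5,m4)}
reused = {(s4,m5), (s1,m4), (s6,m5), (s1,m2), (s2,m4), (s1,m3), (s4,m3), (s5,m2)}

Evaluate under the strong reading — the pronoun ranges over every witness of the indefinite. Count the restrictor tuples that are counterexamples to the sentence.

6

"it" takes "a mould" as antecedent — a donkey pronoun bound across the clause boundary.
Strong reading: for every (s,m) with made(s,m), reused(s,m).
Restrictor pairs: (s2,m3) ✗  (s3,m4) ✗  (s3,m5) ✗  (s4,m5) ✓  (s5,m4) ✗  (s6,m1) ✗  (s7,m2) ✗
Counterexamples (restrictor pairs failing the scope): 6.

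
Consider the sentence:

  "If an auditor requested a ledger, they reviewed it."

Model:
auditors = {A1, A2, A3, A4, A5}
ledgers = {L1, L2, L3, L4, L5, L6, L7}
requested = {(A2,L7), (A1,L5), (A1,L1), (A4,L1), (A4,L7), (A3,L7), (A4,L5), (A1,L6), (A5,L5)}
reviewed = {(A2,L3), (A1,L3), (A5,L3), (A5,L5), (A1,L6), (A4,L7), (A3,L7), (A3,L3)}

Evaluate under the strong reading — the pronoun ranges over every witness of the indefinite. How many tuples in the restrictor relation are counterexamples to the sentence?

5

"it" takes "a ledger" as antecedent — a donkey pronoun bound across the clause boundary.
Strong reading: for every (a,l) with requested(a,l), reviewed(a,l).
Restrictor pairs: (A1,L1) ✗  (A1,L5) ✗  (A1,L6) ✓  (A2,L7) ✗  (A3,L7) ✓  (A4,L1) ✗  (A4,L5) ✗  (A4,L7) ✓  (A5,L5) ✓
Counterexamples (restrictor pairs failing the scope): 5.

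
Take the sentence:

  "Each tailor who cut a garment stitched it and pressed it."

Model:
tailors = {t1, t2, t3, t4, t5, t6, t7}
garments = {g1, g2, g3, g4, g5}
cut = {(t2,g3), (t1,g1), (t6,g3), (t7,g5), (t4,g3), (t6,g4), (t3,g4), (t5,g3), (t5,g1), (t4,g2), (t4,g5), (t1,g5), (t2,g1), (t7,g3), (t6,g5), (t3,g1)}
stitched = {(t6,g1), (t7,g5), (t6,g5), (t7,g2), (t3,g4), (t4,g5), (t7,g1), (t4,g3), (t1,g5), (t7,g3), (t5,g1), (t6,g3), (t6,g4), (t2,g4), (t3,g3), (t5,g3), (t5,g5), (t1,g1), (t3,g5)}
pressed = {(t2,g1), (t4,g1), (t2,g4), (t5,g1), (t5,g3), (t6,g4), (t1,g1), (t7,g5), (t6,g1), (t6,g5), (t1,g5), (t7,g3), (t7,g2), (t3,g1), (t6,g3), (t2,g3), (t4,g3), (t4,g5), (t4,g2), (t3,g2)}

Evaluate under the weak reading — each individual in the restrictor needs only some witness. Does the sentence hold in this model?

"it" takes "a garment" as antecedent — a donkey pronoun bound across the clause boundary.
Weak reading: every tailor t with some cut-garment has at least one cut-garment g such that stitched(t,g) ∧ pressed(t,g).
Per tailor: t1:✓  t2:✗  t3:✗  t4:✓  t5:✓  t6:✓  t7:✓
t2 has no witness among its cut-garments.

False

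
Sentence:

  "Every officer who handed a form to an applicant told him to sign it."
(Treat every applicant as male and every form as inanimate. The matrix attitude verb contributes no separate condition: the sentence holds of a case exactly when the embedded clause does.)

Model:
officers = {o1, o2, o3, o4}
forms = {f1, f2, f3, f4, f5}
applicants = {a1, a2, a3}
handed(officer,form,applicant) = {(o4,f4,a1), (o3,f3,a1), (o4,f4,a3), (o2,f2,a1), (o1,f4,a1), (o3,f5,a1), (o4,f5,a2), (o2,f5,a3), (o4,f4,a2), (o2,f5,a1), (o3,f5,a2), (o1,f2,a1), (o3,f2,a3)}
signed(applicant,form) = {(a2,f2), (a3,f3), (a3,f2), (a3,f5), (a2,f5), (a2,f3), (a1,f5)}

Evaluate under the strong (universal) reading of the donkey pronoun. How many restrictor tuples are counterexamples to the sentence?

7

"him" takes "an applicant" as antecedent and "it" takes "a form"; both are donkey pronouns co-varying with the restrictor.
Strong reading: for every (o,f,a) with handed(o,f,a), signed(a,f).
Restrictor triples: (o1,f2,a1)→signed(a1,f2) ✗  (o1,f4,a1)→signed(a1,f4) ✗  (o2,f2,a1)→signed(a1,f2) ✗  (o2,f5,a1)→signed(a1,f5) ✓  (o2,f5,a3)→signed(a3,f5) ✓  (o3,f2,a3)→signed(a3,f2) ✓  (o3,f3,a1)→signed(a1,f3) ✗  (o3,f5,a1)→signed(a1,f5) ✓  (o3,f5,a2)→signed(a2,f5) ✓  (o4,f4,a1)→signed(a1,f4) ✗  (o4,f4,a2)→signed(a2,f4) ✗  (o4,f4,a3)→signed(a3,f4) ✗  (o4,f5,a2)→signed(a2,f5) ✓
Counterexamples (restrictor triples failing the scope): 7.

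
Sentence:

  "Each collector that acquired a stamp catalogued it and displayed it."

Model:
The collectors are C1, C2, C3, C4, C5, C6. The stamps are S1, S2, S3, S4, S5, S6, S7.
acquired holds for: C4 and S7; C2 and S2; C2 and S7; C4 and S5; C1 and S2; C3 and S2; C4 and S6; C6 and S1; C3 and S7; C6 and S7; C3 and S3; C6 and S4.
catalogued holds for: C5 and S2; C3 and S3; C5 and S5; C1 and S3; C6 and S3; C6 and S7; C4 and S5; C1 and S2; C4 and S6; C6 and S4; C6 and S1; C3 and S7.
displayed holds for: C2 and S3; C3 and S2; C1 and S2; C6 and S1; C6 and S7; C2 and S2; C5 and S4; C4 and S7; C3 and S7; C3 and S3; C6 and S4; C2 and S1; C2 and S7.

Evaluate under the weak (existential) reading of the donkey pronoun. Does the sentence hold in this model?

"it" takes "a stamp" as antecedent — a donkey pronoun bound across the clause boundary.
Weak reading: every collector c with some acquired-stamp has at least one acquired-stamp s such that catalogued(c,s) ∧ displayed(c,s).
Per collector: C1:✓  C2:✗  C3:✓  C4:✗  C6:✓
C2 has no witness among its acquired-stamps.

False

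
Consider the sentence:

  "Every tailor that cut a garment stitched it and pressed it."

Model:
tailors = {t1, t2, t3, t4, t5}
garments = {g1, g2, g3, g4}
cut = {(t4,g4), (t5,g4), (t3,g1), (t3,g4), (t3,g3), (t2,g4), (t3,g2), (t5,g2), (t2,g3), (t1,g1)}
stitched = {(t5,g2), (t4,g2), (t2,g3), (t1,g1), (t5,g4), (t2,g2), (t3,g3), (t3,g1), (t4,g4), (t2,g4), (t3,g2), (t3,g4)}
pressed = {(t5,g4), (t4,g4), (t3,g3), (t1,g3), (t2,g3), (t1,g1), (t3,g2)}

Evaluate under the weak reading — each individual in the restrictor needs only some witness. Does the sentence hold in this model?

"it" takes "a garment" as antecedent — a donkey pronoun bound across the clause boundary.
Weak reading: every tailor t with some cut-garment has at least one cut-garment g such that stitched(t,g) ∧ pressed(t,g).
Per tailor: t1:✓  t2:✓  t3:✓  t4:✓  t5:✓
Every tailor in the restrictor has a witness.

True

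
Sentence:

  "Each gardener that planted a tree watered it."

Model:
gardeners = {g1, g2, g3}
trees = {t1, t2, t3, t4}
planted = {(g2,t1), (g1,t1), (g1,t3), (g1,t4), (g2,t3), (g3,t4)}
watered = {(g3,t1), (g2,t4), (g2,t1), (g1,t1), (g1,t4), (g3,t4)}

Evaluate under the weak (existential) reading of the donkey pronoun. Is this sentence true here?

True

"it" takes "a tree" as antecedent — a donkey pronoun bound across the clause boundary.
Weak reading: every gardener g with some planted-tree has at least one planted-tree t such that watered(g,t).
Per gardener: g1:✓  g2:✓  g3:✓
Every gardener in the restrictor has a witness.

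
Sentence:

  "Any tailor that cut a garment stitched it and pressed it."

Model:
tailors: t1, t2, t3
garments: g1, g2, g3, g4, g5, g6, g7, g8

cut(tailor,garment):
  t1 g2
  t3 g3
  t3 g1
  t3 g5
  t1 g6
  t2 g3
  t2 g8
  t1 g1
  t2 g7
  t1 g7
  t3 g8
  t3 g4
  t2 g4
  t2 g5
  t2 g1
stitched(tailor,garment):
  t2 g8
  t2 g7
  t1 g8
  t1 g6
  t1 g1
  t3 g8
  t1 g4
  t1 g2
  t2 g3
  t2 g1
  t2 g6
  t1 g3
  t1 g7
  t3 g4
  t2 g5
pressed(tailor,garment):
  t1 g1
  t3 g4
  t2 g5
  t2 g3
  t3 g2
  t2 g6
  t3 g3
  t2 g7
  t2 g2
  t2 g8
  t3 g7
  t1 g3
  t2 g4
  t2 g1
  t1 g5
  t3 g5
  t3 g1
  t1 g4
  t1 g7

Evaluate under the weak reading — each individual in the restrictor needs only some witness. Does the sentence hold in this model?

"it" takes "a garment" as antecedent — a donkey pronoun bound across the clause boundary.
Weak reading: every tailor t with some cut-garment has at least one cut-garment g such that stitched(t,g) ∧ pressed(t,g).
Per tailor: t1:✓  t2:✓  t3:✓
Every tailor in the restrictor has a witness.

True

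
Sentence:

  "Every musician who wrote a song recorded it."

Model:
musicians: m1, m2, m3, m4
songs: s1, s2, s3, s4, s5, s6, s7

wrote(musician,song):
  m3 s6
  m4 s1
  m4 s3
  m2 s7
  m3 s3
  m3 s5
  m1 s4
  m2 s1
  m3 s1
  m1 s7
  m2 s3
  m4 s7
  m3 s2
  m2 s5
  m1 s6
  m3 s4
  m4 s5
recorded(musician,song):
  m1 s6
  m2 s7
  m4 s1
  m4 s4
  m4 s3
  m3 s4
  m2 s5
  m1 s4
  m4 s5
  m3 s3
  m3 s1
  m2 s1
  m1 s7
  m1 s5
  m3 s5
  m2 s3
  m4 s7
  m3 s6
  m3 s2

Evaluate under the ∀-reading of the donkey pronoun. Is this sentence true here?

"it" takes "a song" as antecedent — a donkey pronoun bound across the clause boundary.
Strong reading: for every (m,s) with wrote(m,s), recorded(m,s).
Restrictor pairs: (m1,s4) ✓  (m1,s6) ✓  (m1,s7) ✓  (m2,s1) ✓  (m2,s3) ✓  (m2,s5) ✓  (m2,s7) ✓  (m3,s1) ✓  (m3,s2) ✓  (m3,s3) ✓  (m3,s4) ✓  (m3,s5) ✓  (m3,s6) ✓  (m4,s1) ✓  (m4,s3) ✓  (m4,s5) ✓  (m4,s7) ✓
Every restrictor pair satisfies the scope.

True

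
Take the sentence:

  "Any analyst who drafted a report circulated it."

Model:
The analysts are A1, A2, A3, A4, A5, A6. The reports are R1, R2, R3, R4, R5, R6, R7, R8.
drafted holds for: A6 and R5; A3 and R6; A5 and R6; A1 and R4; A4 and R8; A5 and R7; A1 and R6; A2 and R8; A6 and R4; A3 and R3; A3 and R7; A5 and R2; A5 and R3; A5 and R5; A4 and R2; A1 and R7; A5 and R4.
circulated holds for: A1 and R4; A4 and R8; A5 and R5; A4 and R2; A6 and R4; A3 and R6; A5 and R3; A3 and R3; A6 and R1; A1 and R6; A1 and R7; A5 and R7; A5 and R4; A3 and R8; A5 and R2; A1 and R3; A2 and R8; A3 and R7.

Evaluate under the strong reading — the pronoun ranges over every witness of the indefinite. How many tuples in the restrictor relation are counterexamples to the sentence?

2

"it" takes "a report" as antecedent — a donkey pronoun bound across the clause boundary.
Strong reading: for every (a,r) with drafted(a,r), circulated(a,r).
Restrictor pairs: (A1,R4) ✓  (A1,R6) ✓  (A1,R7) ✓  (A2,R8) ✓  (A3,R3) ✓  (A3,R6) ✓  (A3,R7) ✓  (A4,R2) ✓  (A4,R8) ✓  (A5,R2) ✓  (A5,R3) ✓  (A5,R4) ✓  (A5,R5) ✓  (A5,R6) ✗  (A5,R7) ✓  (A6,R4) ✓  (A6,R5) ✗
Counterexamples (restrictor pairs failing the scope): 2.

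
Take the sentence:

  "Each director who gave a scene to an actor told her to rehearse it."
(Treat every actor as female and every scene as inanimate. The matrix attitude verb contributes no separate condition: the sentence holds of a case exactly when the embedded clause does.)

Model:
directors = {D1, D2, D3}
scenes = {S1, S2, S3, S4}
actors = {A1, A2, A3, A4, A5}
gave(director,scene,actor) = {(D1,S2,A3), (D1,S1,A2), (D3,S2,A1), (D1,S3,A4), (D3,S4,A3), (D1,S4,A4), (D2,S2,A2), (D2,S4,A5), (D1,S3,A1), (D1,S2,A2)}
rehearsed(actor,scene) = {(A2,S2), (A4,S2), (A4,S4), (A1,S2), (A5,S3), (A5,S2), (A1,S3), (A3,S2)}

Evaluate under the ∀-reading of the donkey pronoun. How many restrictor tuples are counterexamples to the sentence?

"her" takes "an actor" as antecedent and "it" takes "a scene"; both are donkey pronouns co-varying with the restrictor.
Strong reading: for every (d,s,a) with gave(d,s,a), rehearsed(a,s).
Restrictor triples: (D1,S1,A2)→rehearsed(A2,S1) ✗  (D1,S2,A2)→rehearsed(A2,S2) ✓  (D1,S2,A3)→rehearsed(A3,S2) ✓  (D1,S3,A1)→rehearsed(A1,S3) ✓  (D1,S3,A4)→rehearsed(A4,S3) ✗  (D1,S4,A4)→rehearsed(A4,S4) ✓  (D2,S2,A2)→rehearsed(A2,S2) ✓  (D2,S4,A5)→rehearsed(A5,S4) ✗  (D3,S2,A1)→rehearsed(A1,S2) ✓  (D3,S4,A3)→rehearsed(A3,S4) ✗
Counterexamples (restrictor triples failing the scope): 4.

4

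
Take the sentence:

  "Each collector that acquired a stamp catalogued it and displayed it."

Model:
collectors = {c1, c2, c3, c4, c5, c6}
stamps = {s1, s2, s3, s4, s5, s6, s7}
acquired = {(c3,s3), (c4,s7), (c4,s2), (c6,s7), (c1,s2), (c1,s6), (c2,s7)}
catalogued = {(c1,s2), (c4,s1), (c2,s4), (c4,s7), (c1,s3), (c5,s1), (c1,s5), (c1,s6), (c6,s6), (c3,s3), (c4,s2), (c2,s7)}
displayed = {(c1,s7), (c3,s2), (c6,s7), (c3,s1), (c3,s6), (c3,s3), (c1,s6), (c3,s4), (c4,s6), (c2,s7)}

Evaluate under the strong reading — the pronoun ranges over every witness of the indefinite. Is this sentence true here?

False

"it" takes "a stamp" as antecedent — a donkey pronoun bound across the clause boundary.
Strong reading: for every (c,s) with acquired(c,s), catalogued(c,s) ∧ displayed(c,s).
Restrictor pairs: (c1,s2) ✗  (c1,s6) ✓  (c2,s7) ✓  (c3,s3) ✓  (c4,s2) ✗  (c4,s7) ✗  (c6,s7) ✗
Counterexample: (c1,s2) is in acquired but fails the scope.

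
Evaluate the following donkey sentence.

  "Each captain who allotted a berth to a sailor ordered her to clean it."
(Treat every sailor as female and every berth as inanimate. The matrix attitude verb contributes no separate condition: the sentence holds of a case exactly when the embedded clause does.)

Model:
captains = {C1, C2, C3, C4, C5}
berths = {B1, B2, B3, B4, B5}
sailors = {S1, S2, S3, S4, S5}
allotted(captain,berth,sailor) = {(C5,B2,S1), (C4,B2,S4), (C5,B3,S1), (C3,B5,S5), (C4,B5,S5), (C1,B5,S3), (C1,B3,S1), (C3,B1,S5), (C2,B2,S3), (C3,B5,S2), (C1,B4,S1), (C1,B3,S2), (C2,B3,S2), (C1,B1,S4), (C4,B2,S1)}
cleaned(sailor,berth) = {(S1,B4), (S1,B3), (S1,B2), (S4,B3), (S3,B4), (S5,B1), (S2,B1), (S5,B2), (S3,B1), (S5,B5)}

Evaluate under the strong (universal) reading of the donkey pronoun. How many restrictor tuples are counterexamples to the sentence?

7

"her" takes "a sailor" as antecedent and "it" takes "a berth"; both are donkey pronouns co-varying with the restrictor.
Strong reading: for every (c,b,s) with allotted(c,b,s), cleaned(s,b).
Restrictor triples: (C1,B1,S4)→cleaned(S4,B1) ✗  (C1,B3,S1)→cleaned(S1,B3) ✓  (C1,B3,S2)→cleaned(S2,B3) ✗  (C1,B4,S1)→cleaned(S1,B4) ✓  (C1,B5,S3)→cleaned(S3,B5) ✗  (C2,B2,S3)→cleaned(S3,B2) ✗  (C2,B3,S2)→cleaned(S2,B3) ✗  (C3,B1,S5)→cleaned(S5,B1) ✓  (C3,B5,S2)→cleaned(S2,B5) ✗  (C3,B5,S5)→cleaned(S5,B5) ✓  (C4,B2,S1)→cleaned(S1,B2) ✓  (C4,B2,S4)→cleaned(S4,B2) ✗  (C4,B5,S5)→cleaned(S5,B5) ✓  (C5,B2,S1)→cleaned(S1,B2) ✓  (C5,B3,S1)→cleaned(S1,B3) ✓
Counterexamples (restrictor triples failing the scope): 7.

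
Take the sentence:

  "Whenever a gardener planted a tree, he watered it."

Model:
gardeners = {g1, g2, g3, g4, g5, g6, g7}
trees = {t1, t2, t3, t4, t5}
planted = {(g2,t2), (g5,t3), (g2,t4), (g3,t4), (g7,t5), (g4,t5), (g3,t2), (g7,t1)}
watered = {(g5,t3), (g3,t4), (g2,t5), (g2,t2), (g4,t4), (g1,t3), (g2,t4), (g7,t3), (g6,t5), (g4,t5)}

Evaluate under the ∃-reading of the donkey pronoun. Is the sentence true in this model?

False

"it" takes "a tree" as antecedent — a donkey pronoun bound across the clause boundary.
Weak reading: every gardener g with some planted-tree has at least one planted-tree t such that watered(g,t).
Per gardener: g2:✓  g3:✓  g4:✓  g5:✓  g7:✗
g7 has no witness among its planted-trees.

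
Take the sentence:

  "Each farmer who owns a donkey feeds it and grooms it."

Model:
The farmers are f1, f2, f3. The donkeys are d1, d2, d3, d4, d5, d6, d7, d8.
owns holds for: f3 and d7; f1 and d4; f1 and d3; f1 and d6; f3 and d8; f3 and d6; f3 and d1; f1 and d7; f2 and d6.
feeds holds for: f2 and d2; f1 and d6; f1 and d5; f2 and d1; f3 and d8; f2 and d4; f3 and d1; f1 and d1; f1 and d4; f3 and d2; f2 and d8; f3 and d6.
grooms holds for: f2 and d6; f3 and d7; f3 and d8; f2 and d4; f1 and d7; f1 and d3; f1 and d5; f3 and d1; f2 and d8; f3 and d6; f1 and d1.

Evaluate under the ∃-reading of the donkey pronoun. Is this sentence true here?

False

"it" takes "a donkey" as antecedent — a donkey pronoun bound across the clause boundary.
Weak reading: every farmer f with some owns-donkey has at least one owns-donkey d such that feeds(f,d) ∧ grooms(f,d).
Per farmer: f1:✗  f2:✗  f3:✓
f1 has no witness among its owns-donkeys.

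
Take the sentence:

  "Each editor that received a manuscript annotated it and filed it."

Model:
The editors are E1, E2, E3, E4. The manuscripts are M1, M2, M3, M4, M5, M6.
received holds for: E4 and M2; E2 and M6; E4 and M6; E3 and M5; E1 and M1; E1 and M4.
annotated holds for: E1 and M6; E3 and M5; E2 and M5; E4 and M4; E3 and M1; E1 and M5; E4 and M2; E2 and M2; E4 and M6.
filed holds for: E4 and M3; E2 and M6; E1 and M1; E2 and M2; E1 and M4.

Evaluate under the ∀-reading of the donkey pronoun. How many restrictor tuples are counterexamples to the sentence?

"it" takes "a manuscript" as antecedent — a donkey pronoun bound across the clause boundary.
Strong reading: for every (e,m) with received(e,m), annotated(e,m) ∧ filed(e,m).
Restrictor pairs: (E1,M1) ✗  (E1,M4) ✗  (E2,M6) ✗  (E3,M5) ✗  (E4,M2) ✗  (E4,M6) ✗
Counterexamples (restrictor pairs failing the scope): 6.

6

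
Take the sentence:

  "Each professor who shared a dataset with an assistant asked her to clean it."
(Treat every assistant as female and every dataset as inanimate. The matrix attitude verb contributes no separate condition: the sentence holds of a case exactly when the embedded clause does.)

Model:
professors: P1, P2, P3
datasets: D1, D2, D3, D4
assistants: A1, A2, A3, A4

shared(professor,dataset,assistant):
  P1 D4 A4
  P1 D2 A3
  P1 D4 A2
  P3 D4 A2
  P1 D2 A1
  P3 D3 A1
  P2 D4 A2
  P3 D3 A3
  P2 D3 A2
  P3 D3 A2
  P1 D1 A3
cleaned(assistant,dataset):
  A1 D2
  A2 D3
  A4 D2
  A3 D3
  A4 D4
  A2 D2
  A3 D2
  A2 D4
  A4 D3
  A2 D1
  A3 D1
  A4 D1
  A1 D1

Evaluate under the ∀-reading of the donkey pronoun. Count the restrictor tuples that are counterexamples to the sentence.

"her" takes "an assistant" as antecedent and "it" takes "a dataset"; both are donkey pronouns co-varying with the restrictor.
Strong reading: for every (p,d,a) with shared(p,d,a), cleaned(a,d).
Restrictor triples: (P1,D1,A3)→cleaned(A3,D1) ✓  (P1,D2,A1)→cleaned(A1,D2) ✓  (P1,D2,A3)→cleaned(A3,D2) ✓  (P1,D4,A2)→cleaned(A2,D4) ✓  (P1,D4,A4)→cleaned(A4,D4) ✓  (P2,D3,A2)→cleaned(A2,D3) ✓  (P2,D4,A2)→cleaned(A2,D4) ✓  (P3,D3,A1)→cleaned(A1,D3) ✗  (P3,D3,A2)→cleaned(A2,D3) ✓  (P3,D3,A3)→cleaned(A3,D3) ✓  (P3,D4,A2)→cleaned(A2,D4) ✓
Counterexamples (restrictor triples failing the scope): 1.

1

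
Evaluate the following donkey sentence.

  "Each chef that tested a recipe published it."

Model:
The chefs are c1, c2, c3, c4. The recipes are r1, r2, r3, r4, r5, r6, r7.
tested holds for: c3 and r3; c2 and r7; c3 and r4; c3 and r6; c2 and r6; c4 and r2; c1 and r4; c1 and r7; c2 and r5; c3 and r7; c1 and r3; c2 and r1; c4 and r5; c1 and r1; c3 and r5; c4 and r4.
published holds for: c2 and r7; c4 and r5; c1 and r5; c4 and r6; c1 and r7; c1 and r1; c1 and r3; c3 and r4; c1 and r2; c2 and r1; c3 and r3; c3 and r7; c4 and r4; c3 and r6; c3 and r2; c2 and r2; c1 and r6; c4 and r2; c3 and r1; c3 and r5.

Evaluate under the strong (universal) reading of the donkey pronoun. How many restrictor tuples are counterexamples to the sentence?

"it" takes "a recipe" as antecedent — a donkey pronoun bound across the clause boundary.
Strong reading: for every (c,r) with tested(c,r), published(c,r).
Restrictor pairs: (c1,r1) ✓  (c1,r3) ✓  (c1,r4) ✗  (c1,r7) ✓  (c2,r1) ✓  (c2,r5) ✗  (c2,r6) ✗  (c2,r7) ✓  (c3,r3) ✓  (c3,r4) ✓  (c3,r5) ✓  (c3,r6) ✓  (c3,r7) ✓  (c4,r2) ✓  (c4,r4) ✓  (c4,r5) ✓
Counterexamples (restrictor pairs failing the scope): 3.

3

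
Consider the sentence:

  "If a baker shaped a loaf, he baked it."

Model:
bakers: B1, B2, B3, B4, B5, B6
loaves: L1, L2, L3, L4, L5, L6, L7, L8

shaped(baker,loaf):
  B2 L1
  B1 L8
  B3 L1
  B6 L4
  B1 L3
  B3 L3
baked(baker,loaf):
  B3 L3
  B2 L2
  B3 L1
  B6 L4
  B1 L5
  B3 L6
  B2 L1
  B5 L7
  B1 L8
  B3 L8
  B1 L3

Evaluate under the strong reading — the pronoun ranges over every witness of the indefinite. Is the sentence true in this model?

"it" takes "a loaf" as antecedent — a donkey pronoun bound across the clause boundary.
Strong reading: for every (b,l) with shaped(b,l), baked(b,l).
Restrictor pairs: (B1,L3) ✓  (B1,L8) ✓  (B2,L1) ✓  (B3,L1) ✓  (B3,L3) ✓  (B6,L4) ✓
Every restrictor pair satisfies the scope.

True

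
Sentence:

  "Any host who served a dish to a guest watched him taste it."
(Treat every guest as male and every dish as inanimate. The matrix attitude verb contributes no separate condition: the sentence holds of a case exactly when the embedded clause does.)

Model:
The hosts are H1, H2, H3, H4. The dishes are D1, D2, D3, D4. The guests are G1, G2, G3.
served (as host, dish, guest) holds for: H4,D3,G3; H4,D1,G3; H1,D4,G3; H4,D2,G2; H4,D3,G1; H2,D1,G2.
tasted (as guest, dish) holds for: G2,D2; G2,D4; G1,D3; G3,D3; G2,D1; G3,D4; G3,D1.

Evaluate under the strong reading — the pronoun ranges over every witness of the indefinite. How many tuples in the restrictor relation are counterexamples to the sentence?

"him" takes "a guest" as antecedent and "it" takes "a dish"; both are donkey pronouns co-varying with the restrictor.
Strong reading: for every (h,d,g) with served(h,d,g), tasted(g,d).
Restrictor triples: (H1,D4,G3)→tasted(G3,D4) ✓  (H2,D1,G2)→tasted(G2,D1) ✓  (H4,D1,G3)→tasted(G3,D1) ✓  (H4,D2,G2)→tasted(G2,D2) ✓  (H4,D3,G1)→tasted(G1,D3) ✓  (H4,D3,G3)→tasted(G3,D3) ✓
Counterexamples (restrictor triples failing the scope): 0.

0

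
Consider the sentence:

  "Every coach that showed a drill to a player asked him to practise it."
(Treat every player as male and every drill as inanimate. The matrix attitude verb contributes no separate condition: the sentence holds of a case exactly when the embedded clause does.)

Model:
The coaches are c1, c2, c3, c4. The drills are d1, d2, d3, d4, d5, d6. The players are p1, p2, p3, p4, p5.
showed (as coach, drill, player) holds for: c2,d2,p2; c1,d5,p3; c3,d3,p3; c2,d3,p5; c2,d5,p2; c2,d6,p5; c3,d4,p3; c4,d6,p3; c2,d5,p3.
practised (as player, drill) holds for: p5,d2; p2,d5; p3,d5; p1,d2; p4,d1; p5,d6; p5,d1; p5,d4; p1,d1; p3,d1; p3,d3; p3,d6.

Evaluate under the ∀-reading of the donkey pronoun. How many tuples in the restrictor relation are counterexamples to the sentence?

"him" takes "a player" as antecedent and "it" takes "a drill"; both are donkey pronouns co-varying with the restrictor.
Strong reading: for every (c,d,p) with showed(c,d,p), practised(p,d).
Restrictor triples: (c1,d5,p3)→practised(p3,d5) ✓  (c2,d2,p2)→practised(p2,d2) ✗  (c2,d3,p5)→practised(p5,d3) ✗  (c2,d5,p2)→practised(p2,d5) ✓  (c2,d5,p3)→practised(p3,d5) ✓  (c2,d6,p5)→practised(p5,d6) ✓  (c3,d3,p3)→practised(p3,d3) ✓  (c3,d4,p3)→practised(p3,d4) ✗  (c4,d6,p3)→practised(p3,d6) ✓
Counterexamples (restrictor triples failing the scope): 3.

3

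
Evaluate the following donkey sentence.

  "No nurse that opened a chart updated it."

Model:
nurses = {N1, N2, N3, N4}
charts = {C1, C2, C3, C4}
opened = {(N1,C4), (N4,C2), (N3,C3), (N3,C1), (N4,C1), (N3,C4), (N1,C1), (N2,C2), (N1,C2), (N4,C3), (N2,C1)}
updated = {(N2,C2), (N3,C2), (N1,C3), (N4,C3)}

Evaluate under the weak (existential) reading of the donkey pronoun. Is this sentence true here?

False

"it" takes "a chart" as antecedent — a donkey pronoun bound across the clause boundary.
Truth condition: for no (n,c) with opened(n,c) does updated(n,c) hold.
Restrictor pairs — does the scope hold? (N1,C1):fails  (N1,C2):fails  (N1,C4):fails  (N2,C1):fails  (N2,C2):holds  (N3,C1):fails  (N3,C3):fails  (N3,C4):fails  (N4,C1):fails  (N4,C2):fails  (N4,C3):holds
Scope holds for 2 pair(s), so the sentence is false.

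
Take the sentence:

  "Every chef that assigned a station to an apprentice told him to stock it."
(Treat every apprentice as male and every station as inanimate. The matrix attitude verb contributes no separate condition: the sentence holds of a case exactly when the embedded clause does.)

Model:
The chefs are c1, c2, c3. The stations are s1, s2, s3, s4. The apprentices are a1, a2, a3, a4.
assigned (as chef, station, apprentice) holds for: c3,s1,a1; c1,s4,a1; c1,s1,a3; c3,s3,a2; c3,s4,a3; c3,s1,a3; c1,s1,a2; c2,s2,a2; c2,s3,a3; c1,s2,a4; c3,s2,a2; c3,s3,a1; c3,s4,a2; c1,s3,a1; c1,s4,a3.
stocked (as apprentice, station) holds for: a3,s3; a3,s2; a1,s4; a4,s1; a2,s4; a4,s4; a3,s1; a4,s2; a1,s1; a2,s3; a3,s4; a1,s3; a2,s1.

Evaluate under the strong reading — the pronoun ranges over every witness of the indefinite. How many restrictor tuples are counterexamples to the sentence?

2

"him" takes "an apprentice" as antecedent and "it" takes "a station"; both are donkey pronouns co-varying with the restrictor.
Strong reading: for every (c,s,a) with assigned(c,s,a), stocked(a,s).
Restrictor triples: (c1,s1,a2)→stocked(a2,s1) ✓  (c1,s1,a3)→stocked(a3,s1) ✓  (c1,s2,a4)→stocked(a4,s2) ✓  (c1,s3,a1)→stocked(a1,s3) ✓  (c1,s4,a1)→stocked(a1,s4) ✓  (c1,s4,a3)→stocked(a3,s4) ✓  (c2,s2,a2)→stocked(a2,s2) ✗  (c2,s3,a3)→stocked(a3,s3) ✓  (c3,s1,a1)→stocked(a1,s1) ✓  (c3,s1,a3)→stocked(a3,s1) ✓  (c3,s2,a2)→stocked(a2,s2) ✗  (c3,s3,a1)→stocked(a1,s3) ✓  (c3,s3,a2)→stocked(a2,s3) ✓  (c3,s4,a2)→stocked(a2,s4) ✓  (c3,s4,a3)→stocked(a3,s4) ✓
Counterexamples (restrictor triples failing the scope): 2.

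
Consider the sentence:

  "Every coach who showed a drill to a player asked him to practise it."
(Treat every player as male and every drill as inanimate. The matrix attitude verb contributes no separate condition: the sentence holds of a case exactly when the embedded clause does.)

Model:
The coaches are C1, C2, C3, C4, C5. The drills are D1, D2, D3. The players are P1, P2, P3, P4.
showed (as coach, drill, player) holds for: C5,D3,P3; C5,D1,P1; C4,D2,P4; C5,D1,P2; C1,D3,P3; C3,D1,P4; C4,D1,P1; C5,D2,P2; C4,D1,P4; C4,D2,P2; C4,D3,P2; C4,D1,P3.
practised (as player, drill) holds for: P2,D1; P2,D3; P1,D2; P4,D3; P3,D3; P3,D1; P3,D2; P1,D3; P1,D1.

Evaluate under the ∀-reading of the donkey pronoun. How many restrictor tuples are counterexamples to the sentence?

"him" takes "a player" as antecedent and "it" takes "a drill"; both are donkey pronouns co-varying with the restrictor.
Strong reading: for every (c,d,p) with showed(c,d,p), practised(p,d).
Restrictor triples: (C1,D3,P3)→practised(P3,D3) ✓  (C3,D1,P4)→practised(P4,D1) ✗  (C4,D1,P1)→practised(P1,D1) ✓  (C4,D1,P3)→practised(P3,D1) ✓  (C4,D1,P4)→practised(P4,D1) ✗  (C4,D2,P2)→practised(P2,D2) ✗  (C4,D2,P4)→practised(P4,D2) ✗  (C4,D3,P2)→practised(P2,D3) ✓  (C5,D1,P1)→practised(P1,D1) ✓  (C5,D1,P2)→practised(P2,D1) ✓  (C5,D2,P2)→practised(P2,D2) ✗  (C5,D3,P3)→practised(P3,D3) ✓
Counterexamples (restrictor triples failing the scope): 5.

5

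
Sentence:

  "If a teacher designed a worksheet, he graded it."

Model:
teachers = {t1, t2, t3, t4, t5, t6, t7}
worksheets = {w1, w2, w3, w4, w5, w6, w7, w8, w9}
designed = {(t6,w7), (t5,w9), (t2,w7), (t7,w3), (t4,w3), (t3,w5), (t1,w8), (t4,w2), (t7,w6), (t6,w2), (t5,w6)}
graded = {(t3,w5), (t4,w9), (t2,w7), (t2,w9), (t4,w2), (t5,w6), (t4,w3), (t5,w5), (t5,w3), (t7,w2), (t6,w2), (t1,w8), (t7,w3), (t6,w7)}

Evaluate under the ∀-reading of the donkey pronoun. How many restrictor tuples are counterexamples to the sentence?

2

"it" takes "a worksheet" as antecedent — a donkey pronoun bound across the clause boundary.
Strong reading: for every (t,w) with designed(t,w), graded(t,w).
Restrictor pairs: (t1,w8) ✓  (t2,w7) ✓  (t3,w5) ✓  (t4,w2) ✓  (t4,w3) ✓  (t5,w6) ✓  (t5,w9) ✗  (t6,w2) ✓  (t6,w7) ✓  (t7,w3) ✓  (t7,w6) ✗
Counterexamples (restrictor pairs failing the scope): 2.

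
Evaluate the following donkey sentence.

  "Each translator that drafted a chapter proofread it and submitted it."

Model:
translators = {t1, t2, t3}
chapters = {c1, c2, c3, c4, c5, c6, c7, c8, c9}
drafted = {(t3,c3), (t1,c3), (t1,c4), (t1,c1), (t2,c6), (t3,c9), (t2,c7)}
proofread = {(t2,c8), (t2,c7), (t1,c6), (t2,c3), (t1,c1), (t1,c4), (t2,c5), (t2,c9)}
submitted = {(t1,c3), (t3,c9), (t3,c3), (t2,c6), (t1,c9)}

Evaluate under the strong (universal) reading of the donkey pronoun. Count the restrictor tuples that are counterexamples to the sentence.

7

"it" takes "a chapter" as antecedent — a donkey pronoun bound across the clause boundary.
Strong reading: for every (t,c) with drafted(t,c), proofread(t,c) ∧ submitted(t,c).
Restrictor pairs: (t1,c1) ✗  (t1,c3) ✗  (t1,c4) ✗  (t2,c6) ✗  (t2,c7) ✗  (t3,c3) ✗  (t3,c9) ✗
Counterexamples (restrictor pairs failing the scope): 7.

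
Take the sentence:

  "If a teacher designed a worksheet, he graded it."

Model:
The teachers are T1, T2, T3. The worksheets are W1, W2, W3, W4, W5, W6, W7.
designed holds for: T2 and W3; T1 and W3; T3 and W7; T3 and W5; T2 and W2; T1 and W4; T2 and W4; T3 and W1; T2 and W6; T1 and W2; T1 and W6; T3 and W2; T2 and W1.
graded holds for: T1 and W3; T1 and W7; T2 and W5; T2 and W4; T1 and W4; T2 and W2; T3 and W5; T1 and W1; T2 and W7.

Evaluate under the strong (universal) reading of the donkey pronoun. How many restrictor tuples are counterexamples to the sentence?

8

"it" takes "a worksheet" as antecedent — a donkey pronoun bound across the clause boundary.
Strong reading: for every (t,w) with designed(t,w), graded(t,w).
Restrictor pairs: (T1,W2) ✗  (T1,W3) ✓  (T1,W4) ✓  (T1,W6) ✗  (T2,W1) ✗  (T2,W2) ✓  (T2,W3) ✗  (T2,W4) ✓  (T2,W6) ✗  (T3,W1) ✗  (T3,W2) ✗  (T3,W5) ✓  (T3,W7) ✗
Counterexamples (restrictor pairs failing the scope): 8.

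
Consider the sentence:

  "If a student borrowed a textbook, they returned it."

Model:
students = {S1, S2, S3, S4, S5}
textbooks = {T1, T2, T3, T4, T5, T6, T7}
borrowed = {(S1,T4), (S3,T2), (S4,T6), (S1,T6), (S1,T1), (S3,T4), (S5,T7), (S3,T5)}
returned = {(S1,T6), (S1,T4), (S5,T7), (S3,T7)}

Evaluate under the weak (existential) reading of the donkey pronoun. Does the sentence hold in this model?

False

"it" takes "a textbook" as antecedent — a donkey pronoun bound across the clause boundary.
Weak reading: every student s with some borrowed-textbook has at least one borrowed-textbook t such that returned(s,t).
Per student: S1:✓  S3:✗  S4:✗  S5:✓
S3 has no witness among its borrowed-textbooks.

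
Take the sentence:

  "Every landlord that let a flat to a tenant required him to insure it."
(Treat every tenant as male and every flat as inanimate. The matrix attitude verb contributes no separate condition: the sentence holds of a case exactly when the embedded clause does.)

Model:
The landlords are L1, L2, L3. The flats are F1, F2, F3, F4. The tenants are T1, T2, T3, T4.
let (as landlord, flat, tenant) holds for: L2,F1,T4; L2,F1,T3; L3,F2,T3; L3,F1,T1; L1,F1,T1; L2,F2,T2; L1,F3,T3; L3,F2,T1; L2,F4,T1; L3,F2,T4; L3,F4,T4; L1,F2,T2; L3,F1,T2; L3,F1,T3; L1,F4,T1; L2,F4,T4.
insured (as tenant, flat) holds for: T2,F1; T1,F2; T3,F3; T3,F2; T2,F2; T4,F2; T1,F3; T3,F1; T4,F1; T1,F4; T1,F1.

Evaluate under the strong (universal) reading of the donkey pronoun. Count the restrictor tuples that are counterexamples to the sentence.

"him" takes "a tenant" as antecedent and "it" takes "a flat"; both are donkey pronouns co-varying with the restrictor.
Strong reading: for every (l,f,t) with let(l,f,t), insured(t,f).
Restrictor triples: (L1,F1,T1)→insured(T1,F1) ✓  (L1,F2,T2)→insured(T2,F2) ✓  (L1,F3,T3)→insured(T3,F3) ✓  (L1,F4,T1)→insured(T1,F4) ✓  (L2,F1,T3)→insured(T3,F1) ✓  (L2,F1,T4)→insured(T4,F1) ✓  (L2,F2,T2)→insured(T2,F2) ✓  (L2,F4,T1)→insured(T1,F4) ✓  (L2,F4,T4)→insured(T4,F4) ✗  (L3,F1,T1)→insured(T1,F1) ✓  (L3,F1,T2)→insured(T2,F1) ✓  (L3,F1,T3)→insured(T3,F1) ✓  (L3,F2,T1)→insured(T1,F2) ✓  (L3,F2,T3)→insured(T3,F2) ✓  (L3,F2,T4)→insured(T4,F2) ✓  (L3,F4,T4)→insured(T4,F4) ✗
Counterexamples (restrictor triples failing the scope): 2.

2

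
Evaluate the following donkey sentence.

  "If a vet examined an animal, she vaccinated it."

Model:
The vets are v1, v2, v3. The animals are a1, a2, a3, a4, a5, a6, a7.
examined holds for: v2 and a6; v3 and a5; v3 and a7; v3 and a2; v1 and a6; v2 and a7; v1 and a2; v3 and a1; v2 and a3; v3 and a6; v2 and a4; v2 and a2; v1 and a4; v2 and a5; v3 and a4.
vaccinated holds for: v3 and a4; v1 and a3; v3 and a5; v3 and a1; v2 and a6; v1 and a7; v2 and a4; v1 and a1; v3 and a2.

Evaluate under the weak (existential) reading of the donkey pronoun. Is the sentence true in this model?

False

"it" takes "an animal" as antecedent — a donkey pronoun bound across the clause boundary.
Weak reading: every vet v with some examined-animal has at least one examined-animal a such that vaccinated(v,a).
Per vet: v1:✗  v2:✓  v3:✓
v1 has no witness among its examined-animals.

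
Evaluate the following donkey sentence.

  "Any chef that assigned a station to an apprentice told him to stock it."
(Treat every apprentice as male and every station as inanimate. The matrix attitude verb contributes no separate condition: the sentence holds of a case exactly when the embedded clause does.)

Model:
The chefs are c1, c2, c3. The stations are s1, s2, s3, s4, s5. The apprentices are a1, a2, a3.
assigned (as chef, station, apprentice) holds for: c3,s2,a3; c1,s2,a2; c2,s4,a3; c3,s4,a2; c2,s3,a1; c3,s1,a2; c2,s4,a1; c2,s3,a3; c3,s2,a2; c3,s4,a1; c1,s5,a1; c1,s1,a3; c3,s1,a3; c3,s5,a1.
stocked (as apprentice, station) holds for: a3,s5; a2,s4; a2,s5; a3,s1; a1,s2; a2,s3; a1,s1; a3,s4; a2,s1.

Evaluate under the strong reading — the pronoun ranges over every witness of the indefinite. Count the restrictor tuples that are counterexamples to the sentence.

"him" takes "an apprentice" as antecedent and "it" takes "a station"; both are donkey pronouns co-varying with the restrictor.
Strong reading: for every (c,s,a) with assigned(c,s,a), stocked(a,s).
Restrictor triples: (c1,s1,a3)→stocked(a3,s1) ✓  (c1,s2,a2)→stocked(a2,s2) ✗  (c1,s5,a1)→stocked(a1,s5) ✗  (c2,s3,a1)→stocked(a1,s3) ✗  (c2,s3,a3)→stocked(a3,s3) ✗  (c2,s4,a1)→stocked(a1,s4) ✗  (c2,s4,a3)→stocked(a3,s4) ✓  (c3,s1,a2)→stocked(a2,s1) ✓  (c3,s1,a3)→stocked(a3,s1) ✓  (c3,s2,a2)→stocked(a2,s2) ✗  (c3,s2,a3)→stocked(a3,s2) ✗  (c3,s4,a1)→stocked(a1,s4) ✗  (c3,s4,a2)→stocked(a2,s4) ✓  (c3,s5,a1)→stocked(a1,s5) ✗
Counterexamples (restrictor triples failing the scope): 9.

9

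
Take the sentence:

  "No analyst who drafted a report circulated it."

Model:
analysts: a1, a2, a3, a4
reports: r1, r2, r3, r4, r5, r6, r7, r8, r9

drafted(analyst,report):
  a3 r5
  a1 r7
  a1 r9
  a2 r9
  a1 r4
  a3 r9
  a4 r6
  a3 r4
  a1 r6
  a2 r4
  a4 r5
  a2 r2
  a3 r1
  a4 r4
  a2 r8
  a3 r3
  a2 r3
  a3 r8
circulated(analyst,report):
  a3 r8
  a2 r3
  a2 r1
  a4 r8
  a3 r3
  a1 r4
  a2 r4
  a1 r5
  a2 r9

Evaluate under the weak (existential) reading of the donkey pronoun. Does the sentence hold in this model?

False

"it" takes "a report" as antecedent — a donkey pronoun bound across the clause boundary.
Truth condition: for no (a,r) with drafted(a,r) does circulated(a,r) hold.
Restrictor pairs — does the scope hold? (a1,r4):holds  (a1,r6):fails  (a1,r7):fails  (a1,r9):fails  (a2,r2):fails  (a2,r3):holds  (a2,r4):holds  (a2,r8):fails  (a2,r9):holds  (a3,r1):fails  (a3,r3):holds  (a3,r4):fails  (a3,r5):fails  (a3,r8):holds  (a3,r9):fails  (a4,r4):fails  (a4,r5):fails  (a4,r6):fails
Scope holds for 6 pair(s), so the sentence is false.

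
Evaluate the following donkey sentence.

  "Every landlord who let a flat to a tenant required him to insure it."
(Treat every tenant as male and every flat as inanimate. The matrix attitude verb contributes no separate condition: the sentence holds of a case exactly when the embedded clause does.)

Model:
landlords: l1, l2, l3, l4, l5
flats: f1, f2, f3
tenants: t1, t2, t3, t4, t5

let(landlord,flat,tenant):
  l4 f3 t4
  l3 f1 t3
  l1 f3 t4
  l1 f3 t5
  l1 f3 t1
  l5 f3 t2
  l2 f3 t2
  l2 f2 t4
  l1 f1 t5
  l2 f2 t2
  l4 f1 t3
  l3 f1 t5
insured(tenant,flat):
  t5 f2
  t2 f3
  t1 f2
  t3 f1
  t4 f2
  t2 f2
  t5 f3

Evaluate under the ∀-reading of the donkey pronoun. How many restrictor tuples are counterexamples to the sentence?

5

"him" takes "a tenant" as antecedent and "it" takes "a flat"; both are donkey pronouns co-varying with the restrictor.
Strong reading: for every (l,f,t) with let(l,f,t), insured(t,f).
Restrictor triples: (l1,f1,t5)→insured(t5,f1) ✗  (l1,f3,t1)→insured(t1,f3) ✗  (l1,f3,t4)→insured(t4,f3) ✗  (l1,f3,t5)→insured(t5,f3) ✓  (l2,f2,t2)→insured(t2,f2) ✓  (l2,f2,t4)→insured(t4,f2) ✓  (l2,f3,t2)→insured(t2,f3) ✓  (l3,f1,t3)→insured(t3,f1) ✓  (l3,f1,t5)→insured(t5,f1) ✗  (l4,f1,t3)→insured(t3,f1) ✓  (l4,f3,t4)→insured(t4,f3) ✗  (l5,f3,t2)→insured(t2,f3) ✓
Counterexamples (restrictor triples failing the scope): 5.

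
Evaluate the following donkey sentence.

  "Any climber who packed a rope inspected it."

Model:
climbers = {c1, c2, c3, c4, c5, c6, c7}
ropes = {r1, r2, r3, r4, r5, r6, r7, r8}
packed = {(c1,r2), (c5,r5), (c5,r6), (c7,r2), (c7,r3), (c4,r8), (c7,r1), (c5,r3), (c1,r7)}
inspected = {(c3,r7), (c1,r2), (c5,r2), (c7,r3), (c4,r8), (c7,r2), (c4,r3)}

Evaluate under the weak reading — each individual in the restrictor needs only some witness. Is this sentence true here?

"it" takes "a rope" as antecedent — a donkey pronoun bound across the clause boundary.
Weak reading: every climber c with some packed-rope has at least one packed-rope r such that inspected(c,r).
Per climber: c1:✓  c4:✓  c5:✗  c7:✓
c5 has no witness among its packed-ropes.

False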